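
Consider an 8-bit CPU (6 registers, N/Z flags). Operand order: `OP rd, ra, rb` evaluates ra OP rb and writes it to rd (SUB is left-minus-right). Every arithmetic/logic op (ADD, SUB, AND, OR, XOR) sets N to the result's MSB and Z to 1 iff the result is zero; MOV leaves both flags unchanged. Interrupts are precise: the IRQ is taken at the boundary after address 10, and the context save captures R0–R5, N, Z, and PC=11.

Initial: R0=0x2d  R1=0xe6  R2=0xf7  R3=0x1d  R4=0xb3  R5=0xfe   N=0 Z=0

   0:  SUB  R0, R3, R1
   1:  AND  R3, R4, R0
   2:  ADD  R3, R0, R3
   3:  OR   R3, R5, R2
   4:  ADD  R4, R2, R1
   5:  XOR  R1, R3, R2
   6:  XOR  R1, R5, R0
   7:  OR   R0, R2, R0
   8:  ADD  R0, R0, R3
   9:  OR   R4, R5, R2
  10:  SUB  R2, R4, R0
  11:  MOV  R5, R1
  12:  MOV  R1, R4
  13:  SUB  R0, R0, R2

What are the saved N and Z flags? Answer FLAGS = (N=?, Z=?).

FLAGS = (N=0, Z=0)

after  0: R0=0x37 R1=0xe6 R2=0xf7 R3=0x1d R4=0xb3 R5=0xfe  N=0 Z=0
after  1: R0=0x37 R1=0xe6 R2=0xf7 R3=0x33 R4=0xb3 R5=0xfe  N=0 Z=0
after  2: R0=0x37 R1=0xe6 R2=0xf7 R3=0x6a R4=0xb3 R5=0xfe  N=0 Z=0
after  3: R0=0x37 R1=0xe6 R2=0xf7 R3=0xff R4=0xb3 R5=0xfe  N=1 Z=0
after  4: R0=0x37 R1=0xe6 R2=0xf7 R3=0xff R4=0xdd R5=0xfe  N=1 Z=0
after  5: R0=0x37 R1=0x08 R2=0xf7 R3=0xff R4=0xdd R5=0xfe  N=0 Z=0
after  6: R0=0x37 R1=0xc9 R2=0xf7 R3=0xff R4=0xdd R5=0xfe  N=1 Z=0
after  7: R0=0xf7 R1=0xc9 R2=0xf7 R3=0xff R4=0xdd R5=0xfe  N=1 Z=0
after  8: R0=0xf6 R1=0xc9 R2=0xf7 R3=0xff R4=0xdd R5=0xfe  N=1 Z=0
after  9: R0=0xf6 R1=0xc9 R2=0xf7 R3=0xff R4=0xff R5=0xfe  N=1 Z=0
after 10: R0=0xf6 R1=0xc9 R2=0x09 R3=0xff R4=0xff R5=0xfe  N=0 Z=0
-- IRQ taken; context saved, return-PC = 11 --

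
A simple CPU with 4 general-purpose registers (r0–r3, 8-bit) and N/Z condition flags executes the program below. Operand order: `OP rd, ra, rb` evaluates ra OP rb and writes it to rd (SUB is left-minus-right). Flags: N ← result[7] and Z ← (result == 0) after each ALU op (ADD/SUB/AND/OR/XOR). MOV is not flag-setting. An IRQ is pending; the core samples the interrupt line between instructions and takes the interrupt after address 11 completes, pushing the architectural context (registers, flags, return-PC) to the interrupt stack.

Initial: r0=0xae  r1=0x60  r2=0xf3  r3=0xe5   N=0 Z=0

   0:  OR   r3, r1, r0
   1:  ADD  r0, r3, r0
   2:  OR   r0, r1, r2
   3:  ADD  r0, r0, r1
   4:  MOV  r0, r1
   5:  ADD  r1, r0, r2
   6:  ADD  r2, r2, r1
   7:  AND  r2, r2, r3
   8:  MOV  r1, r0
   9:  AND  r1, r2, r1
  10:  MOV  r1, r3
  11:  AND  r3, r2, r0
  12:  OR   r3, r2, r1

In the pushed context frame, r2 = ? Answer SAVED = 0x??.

SAVED = 0x46

after  0: r0=0xae r1=0x60 r2=0xf3 r3=0xee  N=1 Z=0
after  1: r0=0x9c r1=0x60 r2=0xf3 r3=0xee  N=1 Z=0
after  2: r0=0xf3 r1=0x60 r2=0xf3 r3=0xee  N=1 Z=0
after  3: r0=0x53 r1=0x60 r2=0xf3 r3=0xee  N=0 Z=0
after  4: r0=0x60 r1=0x60 r2=0xf3 r3=0xee  N=0 Z=0
after  5: r0=0x60 r1=0x53 r2=0xf3 r3=0xee  N=0 Z=0
after  6: r0=0x60 r1=0x53 r2=0x46 r3=0xee  N=0 Z=0
after  7: r0=0x60 r1=0x53 r2=0x46 r3=0xee  N=0 Z=0
after  8: r0=0x60 r1=0x60 r2=0x46 r3=0xee  N=0 Z=0
after  9: r0=0x60 r1=0x40 r2=0x46 r3=0xee  N=0 Z=0
after 10: r0=0x60 r1=0xee r2=0x46 r3=0xee  N=0 Z=0
after 11: r0=0x60 r1=0xee r2=0x46 r3=0x40  N=0 Z=0
-- IRQ taken; context saved, return-PC = 12 --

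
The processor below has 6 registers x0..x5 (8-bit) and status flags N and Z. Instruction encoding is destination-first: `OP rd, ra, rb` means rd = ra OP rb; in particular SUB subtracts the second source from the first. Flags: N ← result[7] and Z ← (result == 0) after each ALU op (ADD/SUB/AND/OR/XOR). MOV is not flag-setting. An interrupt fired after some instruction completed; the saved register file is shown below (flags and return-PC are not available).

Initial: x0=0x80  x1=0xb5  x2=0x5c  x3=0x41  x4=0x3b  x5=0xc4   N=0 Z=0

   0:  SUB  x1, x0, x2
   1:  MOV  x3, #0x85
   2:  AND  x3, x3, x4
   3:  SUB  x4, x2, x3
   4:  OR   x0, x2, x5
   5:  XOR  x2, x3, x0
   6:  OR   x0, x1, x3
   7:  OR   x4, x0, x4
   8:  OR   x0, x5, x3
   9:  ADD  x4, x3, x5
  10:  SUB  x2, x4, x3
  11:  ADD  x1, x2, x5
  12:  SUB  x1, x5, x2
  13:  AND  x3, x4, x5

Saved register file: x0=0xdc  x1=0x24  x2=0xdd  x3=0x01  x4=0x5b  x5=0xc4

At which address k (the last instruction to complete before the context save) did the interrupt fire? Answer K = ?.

after  0: x0=0x80 x1=0x24 x2=0x5c x3=0x41 x4=0x3b x5=0xc4  N=0 Z=0
after  1: x0=0x80 x1=0x24 x2=0x5c x3=0x85 x4=0x3b x5=0xc4  N=0 Z=0
after  2: x0=0x80 x1=0x24 x2=0x5c x3=0x01 x4=0x3b x5=0xc4  N=0 Z=0
after  3: x0=0x80 x1=0x24 x2=0x5c x3=0x01 x4=0x5b x5=0xc4  N=0 Z=0
after  4: x0=0xdc x1=0x24 x2=0x5c x3=0x01 x4=0x5b x5=0xc4  N=1 Z=0
after  5: x0=0xdc x1=0x24 x2=0xdd x3=0x01 x4=0x5b x5=0xc4  N=1 Z=0
-- IRQ taken; context saved, return-PC = 6 --

K = 5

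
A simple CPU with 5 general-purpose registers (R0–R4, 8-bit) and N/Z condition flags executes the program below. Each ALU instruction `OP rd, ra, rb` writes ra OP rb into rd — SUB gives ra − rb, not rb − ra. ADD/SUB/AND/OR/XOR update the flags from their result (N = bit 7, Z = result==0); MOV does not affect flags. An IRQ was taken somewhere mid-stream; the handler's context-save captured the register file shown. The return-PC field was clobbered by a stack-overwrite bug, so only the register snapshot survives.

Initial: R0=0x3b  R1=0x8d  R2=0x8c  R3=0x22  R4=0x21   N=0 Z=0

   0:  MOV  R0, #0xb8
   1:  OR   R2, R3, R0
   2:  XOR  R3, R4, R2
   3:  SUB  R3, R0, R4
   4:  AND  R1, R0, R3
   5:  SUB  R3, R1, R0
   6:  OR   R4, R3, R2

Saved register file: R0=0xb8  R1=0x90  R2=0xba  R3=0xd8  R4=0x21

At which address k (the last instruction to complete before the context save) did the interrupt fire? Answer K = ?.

K = 5

after  0: R0=0xb8 R1=0x8d R2=0x8c R3=0x22 R4=0x21  N=0 Z=0
after  1: R0=0xb8 R1=0x8d R2=0xba R3=0x22 R4=0x21  N=1 Z=0
after  2: R0=0xb8 R1=0x8d R2=0xba R3=0x9b R4=0x21  N=1 Z=0
after  3: R0=0xb8 R1=0x8d R2=0xba R3=0x97 R4=0x21  N=1 Z=0
after  4: R0=0xb8 R1=0x90 R2=0xba R3=0x97 R4=0x21  N=1 Z=0
after  5: R0=0xb8 R1=0x90 R2=0xba R3=0xd8 R4=0x21  N=1 Z=0
-- IRQ taken; context saved, return-PC = 6 --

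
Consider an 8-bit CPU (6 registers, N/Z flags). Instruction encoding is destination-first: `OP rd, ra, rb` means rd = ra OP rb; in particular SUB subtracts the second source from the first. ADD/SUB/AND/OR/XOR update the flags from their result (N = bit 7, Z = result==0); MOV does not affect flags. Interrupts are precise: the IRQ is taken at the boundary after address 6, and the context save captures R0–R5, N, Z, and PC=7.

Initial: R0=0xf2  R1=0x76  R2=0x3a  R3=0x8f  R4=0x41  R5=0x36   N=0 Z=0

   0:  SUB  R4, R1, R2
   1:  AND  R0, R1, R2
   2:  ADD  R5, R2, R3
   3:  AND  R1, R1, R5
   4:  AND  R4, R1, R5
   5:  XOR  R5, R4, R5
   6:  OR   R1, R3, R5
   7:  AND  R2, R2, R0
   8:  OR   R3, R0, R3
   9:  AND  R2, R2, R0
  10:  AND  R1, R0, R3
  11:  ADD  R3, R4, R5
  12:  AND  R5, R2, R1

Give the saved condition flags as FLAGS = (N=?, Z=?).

after  0: R0=0xf2 R1=0x76 R2=0x3a R3=0x8f R4=0x3c R5=0x36  N=0 Z=0
after  1: R0=0x32 R1=0x76 R2=0x3a R3=0x8f R4=0x3c R5=0x36  N=0 Z=0
after  2: R0=0x32 R1=0x76 R2=0x3a R3=0x8f R4=0x3c R5=0xc9  N=1 Z=0
after  3: R0=0x32 R1=0x40 R2=0x3a R3=0x8f R4=0x3c R5=0xc9  N=0 Z=0
after  4: R0=0x32 R1=0x40 R2=0x3a R3=0x8f R4=0x40 R5=0xc9  N=0 Z=0
after  5: R0=0x32 R1=0x40 R2=0x3a R3=0x8f R4=0x40 R5=0x89  N=1 Z=0
after  6: R0=0x32 R1=0x8f R2=0x3a R3=0x8f R4=0x40 R5=0x89  N=1 Z=0
-- IRQ taken; context saved, return-PC = 7 --

FLAGS = (N=1, Z=0)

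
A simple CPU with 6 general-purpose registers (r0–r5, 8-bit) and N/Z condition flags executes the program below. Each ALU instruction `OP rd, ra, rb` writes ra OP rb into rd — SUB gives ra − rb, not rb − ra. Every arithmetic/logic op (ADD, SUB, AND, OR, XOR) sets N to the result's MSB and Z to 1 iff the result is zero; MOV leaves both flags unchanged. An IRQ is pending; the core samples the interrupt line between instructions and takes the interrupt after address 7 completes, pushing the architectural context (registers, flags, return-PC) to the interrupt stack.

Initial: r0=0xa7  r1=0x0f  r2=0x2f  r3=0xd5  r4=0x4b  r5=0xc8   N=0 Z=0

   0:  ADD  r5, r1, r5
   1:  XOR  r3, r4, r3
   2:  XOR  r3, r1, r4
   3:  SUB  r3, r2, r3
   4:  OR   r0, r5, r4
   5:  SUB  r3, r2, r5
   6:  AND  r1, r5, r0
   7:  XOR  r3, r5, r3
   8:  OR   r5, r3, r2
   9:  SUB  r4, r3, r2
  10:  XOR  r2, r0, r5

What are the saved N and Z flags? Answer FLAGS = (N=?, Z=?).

after  0: r0=0xa7 r1=0x0f r2=0x2f r3=0xd5 r4=0x4b r5=0xd7  N=1 Z=0
after  1: r0=0xa7 r1=0x0f r2=0x2f r3=0x9e r4=0x4b r5=0xd7  N=1 Z=0
after  2: r0=0xa7 r1=0x0f r2=0x2f r3=0x44 r4=0x4b r5=0xd7  N=0 Z=0
after  3: r0=0xa7 r1=0x0f r2=0x2f r3=0xeb r4=0x4b r5=0xd7  N=1 Z=0
after  4: r0=0xdf r1=0x0f r2=0x2f r3=0xeb r4=0x4b r5=0xd7  N=1 Z=0
after  5: r0=0xdf r1=0x0f r2=0x2f r3=0x58 r4=0x4b r5=0xd7  N=0 Z=0
after  6: r0=0xdf r1=0xd7 r2=0x2f r3=0x58 r4=0x4b r5=0xd7  N=1 Z=0
after  7: r0=0xdf r1=0xd7 r2=0x2f r3=0x8f r4=0x4b r5=0xd7  N=1 Z=0
-- IRQ taken; context saved, return-PC = 8 --

FLAGS = (N=1, Z=0)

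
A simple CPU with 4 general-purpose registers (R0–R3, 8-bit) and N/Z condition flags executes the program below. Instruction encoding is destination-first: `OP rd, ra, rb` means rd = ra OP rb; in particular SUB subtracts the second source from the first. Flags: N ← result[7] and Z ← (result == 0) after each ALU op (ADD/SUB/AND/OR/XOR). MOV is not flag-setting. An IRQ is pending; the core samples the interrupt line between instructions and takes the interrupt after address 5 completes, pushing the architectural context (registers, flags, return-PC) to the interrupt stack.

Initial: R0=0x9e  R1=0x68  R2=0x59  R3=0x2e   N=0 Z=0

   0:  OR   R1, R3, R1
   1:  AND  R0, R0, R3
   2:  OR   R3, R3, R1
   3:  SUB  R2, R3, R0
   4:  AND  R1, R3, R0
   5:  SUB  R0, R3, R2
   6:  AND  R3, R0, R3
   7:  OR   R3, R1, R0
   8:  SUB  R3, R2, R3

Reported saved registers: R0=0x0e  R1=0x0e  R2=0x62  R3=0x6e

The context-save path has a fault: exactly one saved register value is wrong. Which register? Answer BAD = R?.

after  0: R0=0x9e R1=0x6e R2=0x59 R3=0x2e  N=0 Z=0
after  1: R0=0x0e R1=0x6e R2=0x59 R3=0x2e  N=0 Z=0
after  2: R0=0x0e R1=0x6e R2=0x59 R3=0x6e  N=0 Z=0
after  3: R0=0x0e R1=0x6e R2=0x60 R3=0x6e  N=0 Z=0
after  4: R0=0x0e R1=0x0e R2=0x60 R3=0x6e  N=0 Z=0
after  5: R0=0x0e R1=0x0e R2=0x60 R3=0x6e  N=0 Z=0
-- IRQ taken; context saved, return-PC = 6 --
mismatch: R2: reported 0x62 vs actual 0x60

BAD = R2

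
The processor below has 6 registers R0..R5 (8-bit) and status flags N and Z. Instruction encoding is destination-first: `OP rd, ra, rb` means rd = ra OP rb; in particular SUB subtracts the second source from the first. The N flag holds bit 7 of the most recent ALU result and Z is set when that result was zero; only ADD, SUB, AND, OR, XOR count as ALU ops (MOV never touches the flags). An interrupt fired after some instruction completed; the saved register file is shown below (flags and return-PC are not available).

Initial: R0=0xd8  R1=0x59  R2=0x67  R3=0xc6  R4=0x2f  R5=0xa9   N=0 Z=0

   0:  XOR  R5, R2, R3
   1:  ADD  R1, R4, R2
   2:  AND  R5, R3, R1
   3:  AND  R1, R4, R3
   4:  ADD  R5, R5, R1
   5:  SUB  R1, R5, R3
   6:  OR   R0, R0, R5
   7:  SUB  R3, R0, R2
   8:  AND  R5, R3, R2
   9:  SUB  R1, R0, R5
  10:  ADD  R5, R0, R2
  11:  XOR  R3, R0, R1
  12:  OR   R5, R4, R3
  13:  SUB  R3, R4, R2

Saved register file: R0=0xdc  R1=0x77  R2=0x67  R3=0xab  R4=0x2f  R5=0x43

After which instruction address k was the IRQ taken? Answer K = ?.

after  0: R0=0xd8 R1=0x59 R2=0x67 R3=0xc6 R4=0x2f R5=0xa1  N=1 Z=0
after  1: R0=0xd8 R1=0x96 R2=0x67 R3=0xc6 R4=0x2f R5=0xa1  N=1 Z=0
after  2: R0=0xd8 R1=0x96 R2=0x67 R3=0xc6 R4=0x2f R5=0x86  N=1 Z=0
after  3: R0=0xd8 R1=0x06 R2=0x67 R3=0xc6 R4=0x2f R5=0x86  N=0 Z=0
after  4: R0=0xd8 R1=0x06 R2=0x67 R3=0xc6 R4=0x2f R5=0x8c  N=1 Z=0
after  5: R0=0xd8 R1=0xc6 R2=0x67 R3=0xc6 R4=0x2f R5=0x8c  N=1 Z=0
after  6: R0=0xdc R1=0xc6 R2=0x67 R3=0xc6 R4=0x2f R5=0x8c  N=1 Z=0
after  7: R0=0xdc R1=0xc6 R2=0x67 R3=0x75 R4=0x2f R5=0x8c  N=0 Z=0
after  8: R0=0xdc R1=0xc6 R2=0x67 R3=0x75 R4=0x2f R5=0x65  N=0 Z=0
after  9: R0=0xdc R1=0x77 R2=0x67 R3=0x75 R4=0x2f R5=0x65  N=0 Z=0
after 10: R0=0xdc R1=0x77 R2=0x67 R3=0x75 R4=0x2f R5=0x43  N=0 Z=0
after 11: R0=0xdc R1=0x77 R2=0x67 R3=0xab R4=0x2f R5=0x43  N=1 Z=0
-- IRQ taken; context saved, return-PC = 12 --

K = 11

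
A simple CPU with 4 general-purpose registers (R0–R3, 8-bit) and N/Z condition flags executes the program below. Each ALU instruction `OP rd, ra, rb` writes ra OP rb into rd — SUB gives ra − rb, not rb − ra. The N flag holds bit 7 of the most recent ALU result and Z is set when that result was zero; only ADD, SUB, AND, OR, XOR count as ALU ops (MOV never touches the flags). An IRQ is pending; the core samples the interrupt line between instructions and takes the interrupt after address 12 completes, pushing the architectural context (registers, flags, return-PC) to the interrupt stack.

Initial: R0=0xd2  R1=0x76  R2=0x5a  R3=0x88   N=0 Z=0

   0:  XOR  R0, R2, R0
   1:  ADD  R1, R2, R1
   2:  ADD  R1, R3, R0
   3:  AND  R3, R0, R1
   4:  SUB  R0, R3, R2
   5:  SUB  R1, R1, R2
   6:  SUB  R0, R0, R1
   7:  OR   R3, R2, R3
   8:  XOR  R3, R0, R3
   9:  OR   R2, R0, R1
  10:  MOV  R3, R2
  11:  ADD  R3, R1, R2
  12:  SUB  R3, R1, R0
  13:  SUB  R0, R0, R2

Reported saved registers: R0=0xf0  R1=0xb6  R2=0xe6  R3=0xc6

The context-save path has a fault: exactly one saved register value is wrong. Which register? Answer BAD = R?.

BAD = R2

after  0: R0=0x88 R1=0x76 R2=0x5a R3=0x88  N=1 Z=0
after  1: R0=0x88 R1=0xd0 R2=0x5a R3=0x88  N=1 Z=0
after  2: R0=0x88 R1=0x10 R2=0x5a R3=0x88  N=0 Z=0
after  3: R0=0x88 R1=0x10 R2=0x5a R3=0x00  N=0 Z=1
after  4: R0=0xa6 R1=0x10 R2=0x5a R3=0x00  N=1 Z=0
after  5: R0=0xa6 R1=0xb6 R2=0x5a R3=0x00  N=1 Z=0
after  6: R0=0xf0 R1=0xb6 R2=0x5a R3=0x00  N=1 Z=0
after  7: R0=0xf0 R1=0xb6 R2=0x5a R3=0x5a  N=0 Z=0
after  8: R0=0xf0 R1=0xb6 R2=0x5a R3=0xaa  N=1 Z=0
after  9: R0=0xf0 R1=0xb6 R2=0xf6 R3=0xaa  N=1 Z=0
after 10: R0=0xf0 R1=0xb6 R2=0xf6 R3=0xf6  N=1 Z=0
after 11: R0=0xf0 R1=0xb6 R2=0xf6 R3=0xac  N=1 Z=0
after 12: R0=0xf0 R1=0xb6 R2=0xf6 R3=0xc6  N=1 Z=0
-- IRQ taken; context saved, return-PC = 13 --
mismatch: R2: reported 0xe6 vs actual 0xf6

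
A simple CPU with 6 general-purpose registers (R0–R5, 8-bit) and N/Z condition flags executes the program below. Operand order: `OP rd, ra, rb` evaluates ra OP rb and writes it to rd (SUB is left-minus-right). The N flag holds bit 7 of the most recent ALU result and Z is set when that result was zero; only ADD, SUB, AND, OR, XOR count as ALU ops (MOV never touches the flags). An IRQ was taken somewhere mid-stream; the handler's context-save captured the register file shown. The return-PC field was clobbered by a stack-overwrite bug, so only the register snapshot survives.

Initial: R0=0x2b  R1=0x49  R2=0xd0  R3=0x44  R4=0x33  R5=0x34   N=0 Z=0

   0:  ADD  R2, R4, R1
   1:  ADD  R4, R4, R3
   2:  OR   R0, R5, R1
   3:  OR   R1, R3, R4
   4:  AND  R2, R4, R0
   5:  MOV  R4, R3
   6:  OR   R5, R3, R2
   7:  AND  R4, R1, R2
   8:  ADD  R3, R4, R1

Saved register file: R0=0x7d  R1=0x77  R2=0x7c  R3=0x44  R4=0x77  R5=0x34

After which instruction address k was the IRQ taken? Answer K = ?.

K = 3

after  0: R0=0x2b R1=0x49 R2=0x7c R3=0x44 R4=0x33 R5=0x34  N=0 Z=0
after  1: R0=0x2b R1=0x49 R2=0x7c R3=0x44 R4=0x77 R5=0x34  N=0 Z=0
after  2: R0=0x7d R1=0x49 R2=0x7c R3=0x44 R4=0x77 R5=0x34  N=0 Z=0
after  3: R0=0x7d R1=0x77 R2=0x7c R3=0x44 R4=0x77 R5=0x34  N=0 Z=0
-- IRQ taken; context saved, return-PC = 4 --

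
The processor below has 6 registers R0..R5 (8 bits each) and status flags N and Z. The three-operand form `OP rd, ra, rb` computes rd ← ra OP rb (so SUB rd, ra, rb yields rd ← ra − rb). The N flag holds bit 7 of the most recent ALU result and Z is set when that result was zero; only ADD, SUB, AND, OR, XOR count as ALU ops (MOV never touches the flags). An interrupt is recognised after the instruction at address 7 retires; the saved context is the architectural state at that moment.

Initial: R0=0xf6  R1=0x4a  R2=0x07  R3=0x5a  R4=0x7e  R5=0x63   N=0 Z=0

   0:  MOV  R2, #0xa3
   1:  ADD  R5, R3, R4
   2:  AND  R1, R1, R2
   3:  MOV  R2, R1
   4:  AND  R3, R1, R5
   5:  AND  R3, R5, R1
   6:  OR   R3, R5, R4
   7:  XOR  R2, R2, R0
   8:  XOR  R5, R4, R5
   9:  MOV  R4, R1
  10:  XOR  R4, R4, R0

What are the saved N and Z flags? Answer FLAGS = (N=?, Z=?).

FLAGS = (N=1, Z=0)

after  0: R0=0xf6 R1=0x4a R2=0xa3 R3=0x5a R4=0x7e R5=0x63  N=0 Z=0
after  1: R0=0xf6 R1=0x4a R2=0xa3 R3=0x5a R4=0x7e R5=0xd8  N=1 Z=0
after  2: R0=0xf6 R1=0x02 R2=0xa3 R3=0x5a R4=0x7e R5=0xd8  N=0 Z=0
after  3: R0=0xf6 R1=0x02 R2=0x02 R3=0x5a R4=0x7e R5=0xd8  N=0 Z=0
after  4: R0=0xf6 R1=0x02 R2=0x02 R3=0x00 R4=0x7e R5=0xd8  N=0 Z=1
after  5: R0=0xf6 R1=0x02 R2=0x02 R3=0x00 R4=0x7e R5=0xd8  N=0 Z=1
after  6: R0=0xf6 R1=0x02 R2=0x02 R3=0xfe R4=0x7e R5=0xd8  N=1 Z=0
after  7: R0=0xf6 R1=0x02 R2=0xf4 R3=0xfe R4=0x7e R5=0xd8  N=1 Z=0
-- IRQ taken; context saved, return-PC = 8 --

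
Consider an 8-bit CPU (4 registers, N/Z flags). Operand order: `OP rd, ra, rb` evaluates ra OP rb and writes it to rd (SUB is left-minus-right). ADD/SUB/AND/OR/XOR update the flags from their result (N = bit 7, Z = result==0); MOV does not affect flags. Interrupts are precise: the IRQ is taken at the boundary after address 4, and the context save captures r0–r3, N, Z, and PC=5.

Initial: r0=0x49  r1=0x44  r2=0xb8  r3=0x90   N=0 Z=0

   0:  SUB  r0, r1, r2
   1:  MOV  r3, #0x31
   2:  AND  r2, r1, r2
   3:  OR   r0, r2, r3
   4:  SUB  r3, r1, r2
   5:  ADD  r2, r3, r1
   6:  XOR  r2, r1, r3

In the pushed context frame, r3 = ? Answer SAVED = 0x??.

after  0: r0=0x8c r1=0x44 r2=0xb8 r3=0x90  N=1 Z=0
after  1: r0=0x8c r1=0x44 r2=0xb8 r3=0x31  N=1 Z=0
after  2: r0=0x8c r1=0x44 r2=0x00 r3=0x31  N=0 Z=1
after  3: r0=0x31 r1=0x44 r2=0x00 r3=0x31  N=0 Z=0
after  4: r0=0x31 r1=0x44 r2=0x00 r3=0x44  N=0 Z=0
-- IRQ taken; context saved, return-PC = 5 --

SAVED = 0x44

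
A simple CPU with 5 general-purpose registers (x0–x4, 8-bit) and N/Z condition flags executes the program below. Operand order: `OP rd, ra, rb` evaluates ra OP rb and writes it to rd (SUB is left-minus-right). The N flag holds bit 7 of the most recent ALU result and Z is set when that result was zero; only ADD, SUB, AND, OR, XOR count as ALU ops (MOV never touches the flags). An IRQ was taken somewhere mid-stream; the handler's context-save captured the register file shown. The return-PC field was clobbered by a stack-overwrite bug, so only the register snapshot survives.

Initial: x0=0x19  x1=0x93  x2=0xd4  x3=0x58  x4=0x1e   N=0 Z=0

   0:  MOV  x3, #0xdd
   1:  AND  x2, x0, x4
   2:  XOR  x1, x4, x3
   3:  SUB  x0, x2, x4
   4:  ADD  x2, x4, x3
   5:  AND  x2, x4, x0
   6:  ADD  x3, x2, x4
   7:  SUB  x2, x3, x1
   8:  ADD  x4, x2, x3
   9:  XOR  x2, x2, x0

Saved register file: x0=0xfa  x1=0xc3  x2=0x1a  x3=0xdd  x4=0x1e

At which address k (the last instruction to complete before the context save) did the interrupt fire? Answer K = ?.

K = 5

after  0: x0=0x19 x1=0x93 x2=0xd4 x3=0xdd x4=0x1e  N=0 Z=0
after  1: x0=0x19 x1=0x93 x2=0x18 x3=0xdd x4=0x1e  N=0 Z=0
after  2: x0=0x19 x1=0xc3 x2=0x18 x3=0xdd x4=0x1e  N=1 Z=0
after  3: x0=0xfa x1=0xc3 x2=0x18 x3=0xdd x4=0x1e  N=1 Z=0
after  4: x0=0xfa x1=0xc3 x2=0xfb x3=0xdd x4=0x1e  N=1 Z=0
after  5: x0=0xfa x1=0xc3 x2=0x1a x3=0xdd x4=0x1e  N=0 Z=0
-- IRQ taken; context saved, return-PC = 6 --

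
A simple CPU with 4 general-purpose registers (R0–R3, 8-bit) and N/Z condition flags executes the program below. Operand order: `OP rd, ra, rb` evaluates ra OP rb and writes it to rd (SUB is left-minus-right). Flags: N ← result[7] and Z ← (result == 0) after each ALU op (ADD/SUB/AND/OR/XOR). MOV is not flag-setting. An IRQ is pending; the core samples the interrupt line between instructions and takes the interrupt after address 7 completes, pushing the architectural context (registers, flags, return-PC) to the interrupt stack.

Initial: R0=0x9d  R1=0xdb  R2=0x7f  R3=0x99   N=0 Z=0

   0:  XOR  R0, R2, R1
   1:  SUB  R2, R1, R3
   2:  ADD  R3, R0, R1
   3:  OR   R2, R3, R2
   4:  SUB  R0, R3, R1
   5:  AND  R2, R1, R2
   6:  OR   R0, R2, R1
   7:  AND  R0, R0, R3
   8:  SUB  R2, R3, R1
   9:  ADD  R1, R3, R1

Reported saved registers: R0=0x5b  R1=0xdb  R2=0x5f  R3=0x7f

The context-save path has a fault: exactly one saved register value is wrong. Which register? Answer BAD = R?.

after  0: R0=0xa4 R1=0xdb R2=0x7f R3=0x99  N=1 Z=0
after  1: R0=0xa4 R1=0xdb R2=0x42 R3=0x99  N=0 Z=0
after  2: R0=0xa4 R1=0xdb R2=0x42 R3=0x7f  N=0 Z=0
after  3: R0=0xa4 R1=0xdb R2=0x7f R3=0x7f  N=0 Z=0
after  4: R0=0xa4 R1=0xdb R2=0x7f R3=0x7f  N=1 Z=0
after  5: R0=0xa4 R1=0xdb R2=0x5b R3=0x7f  N=0 Z=0
after  6: R0=0xdb R1=0xdb R2=0x5b R3=0x7f  N=1 Z=0
after  7: R0=0x5b R1=0xdb R2=0x5b R3=0x7f  N=0 Z=0
-- IRQ taken; context saved, return-PC = 8 --
mismatch: R2: reported 0x5f vs actual 0x5b

BAD = R2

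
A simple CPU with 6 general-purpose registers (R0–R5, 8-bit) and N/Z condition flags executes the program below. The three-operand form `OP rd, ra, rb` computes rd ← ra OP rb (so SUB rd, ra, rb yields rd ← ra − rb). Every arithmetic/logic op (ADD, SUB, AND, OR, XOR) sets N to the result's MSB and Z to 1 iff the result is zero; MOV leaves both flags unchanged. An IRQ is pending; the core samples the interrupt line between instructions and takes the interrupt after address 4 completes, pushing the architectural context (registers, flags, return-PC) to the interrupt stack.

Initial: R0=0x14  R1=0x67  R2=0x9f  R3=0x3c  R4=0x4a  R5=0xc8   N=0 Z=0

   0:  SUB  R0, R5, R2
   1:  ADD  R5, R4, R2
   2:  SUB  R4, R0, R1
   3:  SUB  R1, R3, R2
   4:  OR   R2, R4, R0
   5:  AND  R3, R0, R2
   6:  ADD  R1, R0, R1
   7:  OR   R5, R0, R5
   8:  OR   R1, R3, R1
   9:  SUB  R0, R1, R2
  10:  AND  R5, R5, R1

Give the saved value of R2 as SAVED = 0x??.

SAVED = 0xeb

after  0: R0=0x29 R1=0x67 R2=0x9f R3=0x3c R4=0x4a R5=0xc8  N=0 Z=0
after  1: R0=0x29 R1=0x67 R2=0x9f R3=0x3c R4=0x4a R5=0xe9  N=1 Z=0
after  2: R0=0x29 R1=0x67 R2=0x9f R3=0x3c R4=0xc2 R5=0xe9  N=1 Z=0
after  3: R0=0x29 R1=0x9d R2=0x9f R3=0x3c R4=0xc2 R5=0xe9  N=1 Z=0
after  4: R0=0x29 R1=0x9d R2=0xeb R3=0x3c R4=0xc2 R5=0xe9  N=1 Z=0
-- IRQ taken; context saved, return-PC = 5 --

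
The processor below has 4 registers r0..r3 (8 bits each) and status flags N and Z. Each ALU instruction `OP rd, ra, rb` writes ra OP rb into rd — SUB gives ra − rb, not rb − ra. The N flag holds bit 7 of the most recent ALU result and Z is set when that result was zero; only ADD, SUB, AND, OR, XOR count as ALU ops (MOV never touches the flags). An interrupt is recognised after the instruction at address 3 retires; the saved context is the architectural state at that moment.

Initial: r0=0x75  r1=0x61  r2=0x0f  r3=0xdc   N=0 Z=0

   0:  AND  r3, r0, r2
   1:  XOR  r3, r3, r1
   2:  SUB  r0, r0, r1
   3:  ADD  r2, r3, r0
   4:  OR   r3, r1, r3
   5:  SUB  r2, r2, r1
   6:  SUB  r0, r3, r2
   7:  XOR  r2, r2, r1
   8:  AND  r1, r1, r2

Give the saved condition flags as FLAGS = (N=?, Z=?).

after  0: r0=0x75 r1=0x61 r2=0x0f r3=0x05  N=0 Z=0
after  1: r0=0x75 r1=0x61 r2=0x0f r3=0x64  N=0 Z=0
after  2: r0=0x14 r1=0x61 r2=0x0f r3=0x64  N=0 Z=0
after  3: r0=0x14 r1=0x61 r2=0x78 r3=0x64  N=0 Z=0
-- IRQ taken; context saved, return-PC = 4 --

FLAGS = (N=0, Z=0)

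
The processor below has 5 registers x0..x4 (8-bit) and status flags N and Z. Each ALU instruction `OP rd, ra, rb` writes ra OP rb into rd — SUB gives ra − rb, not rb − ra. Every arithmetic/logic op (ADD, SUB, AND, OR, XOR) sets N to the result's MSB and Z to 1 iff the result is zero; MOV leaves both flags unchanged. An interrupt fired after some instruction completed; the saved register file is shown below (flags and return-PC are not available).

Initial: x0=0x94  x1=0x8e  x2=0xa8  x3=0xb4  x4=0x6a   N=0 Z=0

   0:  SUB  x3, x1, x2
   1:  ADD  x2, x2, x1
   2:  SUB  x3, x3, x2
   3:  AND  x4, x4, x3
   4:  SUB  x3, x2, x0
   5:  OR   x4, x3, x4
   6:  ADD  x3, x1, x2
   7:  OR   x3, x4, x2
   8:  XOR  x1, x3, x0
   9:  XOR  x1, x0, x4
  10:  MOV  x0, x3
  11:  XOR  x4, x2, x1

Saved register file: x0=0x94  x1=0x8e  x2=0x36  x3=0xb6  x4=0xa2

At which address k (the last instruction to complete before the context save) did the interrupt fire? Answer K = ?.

after  0: x0=0x94 x1=0x8e x2=0xa8 x3=0xe6 x4=0x6a  N=1 Z=0
after  1: x0=0x94 x1=0x8e x2=0x36 x3=0xe6 x4=0x6a  N=0 Z=0
after  2: x0=0x94 x1=0x8e x2=0x36 x3=0xb0 x4=0x6a  N=1 Z=0
after  3: x0=0x94 x1=0x8e x2=0x36 x3=0xb0 x4=0x20  N=0 Z=0
after  4: x0=0x94 x1=0x8e x2=0x36 x3=0xa2 x4=0x20  N=1 Z=0
after  5: x0=0x94 x1=0x8e x2=0x36 x3=0xa2 x4=0xa2  N=1 Z=0
after  6: x0=0x94 x1=0x8e x2=0x36 x3=0xc4 x4=0xa2  N=1 Z=0
after  7: x0=0x94 x1=0x8e x2=0x36 x3=0xb6 x4=0xa2  N=1 Z=0
-- IRQ taken; context saved, return-PC = 8 --

K = 7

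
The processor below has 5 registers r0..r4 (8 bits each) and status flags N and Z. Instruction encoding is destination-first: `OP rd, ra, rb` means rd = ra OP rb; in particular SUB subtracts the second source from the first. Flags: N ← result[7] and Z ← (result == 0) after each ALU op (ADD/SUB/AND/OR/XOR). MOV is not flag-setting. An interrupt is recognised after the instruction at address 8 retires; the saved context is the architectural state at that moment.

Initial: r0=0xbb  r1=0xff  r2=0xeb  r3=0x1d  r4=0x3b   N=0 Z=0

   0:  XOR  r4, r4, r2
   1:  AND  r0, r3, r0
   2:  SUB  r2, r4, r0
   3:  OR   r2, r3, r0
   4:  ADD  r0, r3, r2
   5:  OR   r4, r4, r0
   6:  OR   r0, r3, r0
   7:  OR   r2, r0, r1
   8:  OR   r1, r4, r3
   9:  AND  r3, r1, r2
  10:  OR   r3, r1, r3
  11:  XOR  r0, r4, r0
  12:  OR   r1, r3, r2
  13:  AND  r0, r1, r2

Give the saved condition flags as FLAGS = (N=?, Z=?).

FLAGS = (N=1, Z=0)

after  0: r0=0xbb r1=0xff r2=0xeb r3=0x1d r4=0xd0  N=1 Z=0
after  1: r0=0x19 r1=0xff r2=0xeb r3=0x1d r4=0xd0  N=0 Z=0
after  2: r0=0x19 r1=0xff r2=0xb7 r3=0x1d r4=0xd0  N=1 Z=0
after  3: r0=0x19 r1=0xff r2=0x1d r3=0x1d r4=0xd0  N=0 Z=0
after  4: r0=0x3a r1=0xff r2=0x1d r3=0x1d r4=0xd0  N=0 Z=0
after  5: r0=0x3a r1=0xff r2=0x1d r3=0x1d r4=0xfa  N=1 Z=0
after  6: r0=0x3f r1=0xff r2=0x1d r3=0x1d r4=0xfa  N=0 Z=0
after  7: r0=0x3f r1=0xff r2=0xff r3=0x1d r4=0xfa  N=1 Z=0
after  8: r0=0x3f r1=0xff r2=0xff r3=0x1d r4=0xfa  N=1 Z=0
-- IRQ taken; context saved, return-PC = 9 --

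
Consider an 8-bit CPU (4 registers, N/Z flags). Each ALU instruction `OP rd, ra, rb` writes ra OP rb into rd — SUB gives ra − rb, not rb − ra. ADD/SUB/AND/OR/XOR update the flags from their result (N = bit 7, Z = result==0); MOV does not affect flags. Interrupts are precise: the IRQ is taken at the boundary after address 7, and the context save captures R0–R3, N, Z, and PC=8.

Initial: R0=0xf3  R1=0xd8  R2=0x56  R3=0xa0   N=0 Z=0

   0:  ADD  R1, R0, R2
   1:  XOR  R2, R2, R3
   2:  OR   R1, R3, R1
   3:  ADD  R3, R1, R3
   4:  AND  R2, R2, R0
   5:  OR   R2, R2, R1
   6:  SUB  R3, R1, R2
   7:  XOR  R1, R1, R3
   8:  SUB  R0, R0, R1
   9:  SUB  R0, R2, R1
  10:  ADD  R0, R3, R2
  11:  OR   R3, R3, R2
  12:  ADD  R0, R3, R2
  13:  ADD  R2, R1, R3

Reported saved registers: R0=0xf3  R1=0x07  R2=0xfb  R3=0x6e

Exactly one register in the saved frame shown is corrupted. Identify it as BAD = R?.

BAD = R3

after  0: R0=0xf3 R1=0x49 R2=0x56 R3=0xa0  N=0 Z=0
after  1: R0=0xf3 R1=0x49 R2=0xf6 R3=0xa0  N=1 Z=0
after  2: R0=0xf3 R1=0xe9 R2=0xf6 R3=0xa0  N=1 Z=0
after  3: R0=0xf3 R1=0xe9 R2=0xf6 R3=0x89  N=1 Z=0
after  4: R0=0xf3 R1=0xe9 R2=0xf2 R3=0x89  N=1 Z=0
after  5: R0=0xf3 R1=0xe9 R2=0xfb R3=0x89  N=1 Z=0
after  6: R0=0xf3 R1=0xe9 R2=0xfb R3=0xee  N=1 Z=0
after  7: R0=0xf3 R1=0x07 R2=0xfb R3=0xee  N=0 Z=0
-- IRQ taken; context saved, return-PC = 8 --
mismatch: R3: reported 0x6e vs actual 0xee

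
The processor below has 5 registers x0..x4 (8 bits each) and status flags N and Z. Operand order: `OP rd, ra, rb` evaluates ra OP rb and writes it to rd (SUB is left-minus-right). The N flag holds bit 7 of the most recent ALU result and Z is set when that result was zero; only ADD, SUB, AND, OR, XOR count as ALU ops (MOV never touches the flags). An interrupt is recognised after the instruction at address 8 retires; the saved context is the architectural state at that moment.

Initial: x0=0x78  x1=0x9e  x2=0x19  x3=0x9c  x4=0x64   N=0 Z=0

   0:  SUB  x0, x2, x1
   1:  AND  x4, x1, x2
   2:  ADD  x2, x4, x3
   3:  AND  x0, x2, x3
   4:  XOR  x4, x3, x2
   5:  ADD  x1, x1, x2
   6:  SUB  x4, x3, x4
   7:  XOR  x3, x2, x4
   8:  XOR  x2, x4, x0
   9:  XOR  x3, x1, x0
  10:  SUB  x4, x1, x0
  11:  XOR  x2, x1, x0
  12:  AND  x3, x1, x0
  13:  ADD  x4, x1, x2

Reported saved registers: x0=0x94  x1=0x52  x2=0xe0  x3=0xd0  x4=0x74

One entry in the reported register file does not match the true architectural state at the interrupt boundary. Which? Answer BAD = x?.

after  0: x0=0x7b x1=0x9e x2=0x19 x3=0x9c x4=0x64  N=0 Z=0
after  1: x0=0x7b x1=0x9e x2=0x19 x3=0x9c x4=0x18  N=0 Z=0
after  2: x0=0x7b x1=0x9e x2=0xb4 x3=0x9c x4=0x18  N=1 Z=0
after  3: x0=0x94 x1=0x9e x2=0xb4 x3=0x9c x4=0x18  N=1 Z=0
after  4: x0=0x94 x1=0x9e x2=0xb4 x3=0x9c x4=0x28  N=0 Z=0
after  5: x0=0x94 x1=0x52 x2=0xb4 x3=0x9c x4=0x28  N=0 Z=0
after  6: x0=0x94 x1=0x52 x2=0xb4 x3=0x9c x4=0x74  N=0 Z=0
after  7: x0=0x94 x1=0x52 x2=0xb4 x3=0xc0 x4=0x74  N=1 Z=0
after  8: x0=0x94 x1=0x52 x2=0xe0 x3=0xc0 x4=0x74  N=1 Z=0
-- IRQ taken; context saved, return-PC = 9 --
mismatch: x3: reported 0xd0 vs actual 0xc0

BAD = x3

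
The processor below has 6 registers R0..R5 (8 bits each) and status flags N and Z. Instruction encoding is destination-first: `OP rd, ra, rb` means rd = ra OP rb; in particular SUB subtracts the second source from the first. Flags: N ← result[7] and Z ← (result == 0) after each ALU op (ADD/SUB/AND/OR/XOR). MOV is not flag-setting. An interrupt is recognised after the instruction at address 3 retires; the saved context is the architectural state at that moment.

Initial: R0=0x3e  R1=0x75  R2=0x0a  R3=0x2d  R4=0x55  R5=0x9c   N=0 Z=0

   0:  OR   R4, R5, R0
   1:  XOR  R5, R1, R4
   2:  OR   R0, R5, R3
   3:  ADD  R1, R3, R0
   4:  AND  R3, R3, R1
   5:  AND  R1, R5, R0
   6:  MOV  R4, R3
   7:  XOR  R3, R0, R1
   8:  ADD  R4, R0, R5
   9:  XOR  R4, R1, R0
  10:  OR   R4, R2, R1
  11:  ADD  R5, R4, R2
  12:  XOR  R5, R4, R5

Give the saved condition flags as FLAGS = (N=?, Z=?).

FLAGS = (N=0, Z=0)

after  0: R0=0x3e R1=0x75 R2=0x0a R3=0x2d R4=0xbe R5=0x9c  N=1 Z=0
after  1: R0=0x3e R1=0x75 R2=0x0a R3=0x2d R4=0xbe R5=0xcb  N=1 Z=0
after  2: R0=0xef R1=0x75 R2=0x0a R3=0x2d R4=0xbe R5=0xcb  N=1 Z=0
after  3: R0=0xef R1=0x1c R2=0x0a R3=0x2d R4=0xbe R5=0xcb  N=0 Z=0
-- IRQ taken; context saved, return-PC = 4 --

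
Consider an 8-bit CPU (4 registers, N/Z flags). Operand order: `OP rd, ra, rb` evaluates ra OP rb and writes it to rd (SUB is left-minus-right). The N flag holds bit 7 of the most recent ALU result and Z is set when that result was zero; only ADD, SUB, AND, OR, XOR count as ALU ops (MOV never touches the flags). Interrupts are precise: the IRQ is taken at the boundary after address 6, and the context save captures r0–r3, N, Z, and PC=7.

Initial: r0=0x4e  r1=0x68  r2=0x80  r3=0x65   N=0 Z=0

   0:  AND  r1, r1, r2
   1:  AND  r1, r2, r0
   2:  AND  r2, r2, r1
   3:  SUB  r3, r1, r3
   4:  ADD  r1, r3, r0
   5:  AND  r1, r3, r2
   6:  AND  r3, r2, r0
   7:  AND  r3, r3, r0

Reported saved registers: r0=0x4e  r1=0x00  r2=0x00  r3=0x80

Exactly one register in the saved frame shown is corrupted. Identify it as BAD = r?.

BAD = r3

after  0: r0=0x4e r1=0x00 r2=0x80 r3=0x65  N=0 Z=1
after  1: r0=0x4e r1=0x00 r2=0x80 r3=0x65  N=0 Z=1
after  2: r0=0x4e r1=0x00 r2=0x00 r3=0x65  N=0 Z=1
after  3: r0=0x4e r1=0x00 r2=0x00 r3=0x9b  N=1 Z=0
after  4: r0=0x4e r1=0xe9 r2=0x00 r3=0x9b  N=1 Z=0
after  5: r0=0x4e r1=0x00 r2=0x00 r3=0x9b  N=0 Z=1
after  6: r0=0x4e r1=0x00 r2=0x00 r3=0x00  N=0 Z=1
-- IRQ taken; context saved, return-PC = 7 --
mismatch: r3: reported 0x80 vs actual 0x00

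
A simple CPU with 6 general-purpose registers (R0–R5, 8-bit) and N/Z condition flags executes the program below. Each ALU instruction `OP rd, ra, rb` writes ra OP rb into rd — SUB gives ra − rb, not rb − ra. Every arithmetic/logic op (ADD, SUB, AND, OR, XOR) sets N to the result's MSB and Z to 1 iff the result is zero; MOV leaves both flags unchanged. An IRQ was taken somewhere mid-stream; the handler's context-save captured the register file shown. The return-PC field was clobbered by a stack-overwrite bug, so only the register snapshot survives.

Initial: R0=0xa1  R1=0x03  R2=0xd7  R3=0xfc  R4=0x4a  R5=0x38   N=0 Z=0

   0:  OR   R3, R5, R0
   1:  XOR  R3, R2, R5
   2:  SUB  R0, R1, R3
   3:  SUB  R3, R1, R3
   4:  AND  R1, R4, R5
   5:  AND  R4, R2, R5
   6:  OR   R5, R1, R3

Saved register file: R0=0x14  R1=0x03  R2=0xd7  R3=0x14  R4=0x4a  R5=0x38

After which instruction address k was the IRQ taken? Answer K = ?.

after  0: R0=0xa1 R1=0x03 R2=0xd7 R3=0xb9 R4=0x4a R5=0x38  N=1 Z=0
after  1: R0=0xa1 R1=0x03 R2=0xd7 R3=0xef R4=0x4a R5=0x38  N=1 Z=0
after  2: R0=0x14 R1=0x03 R2=0xd7 R3=0xef R4=0x4a R5=0x38  N=0 Z=0
after  3: R0=0x14 R1=0x03 R2=0xd7 R3=0x14 R4=0x4a R5=0x38  N=0 Z=0
-- IRQ taken; context saved, return-PC = 4 --

K = 3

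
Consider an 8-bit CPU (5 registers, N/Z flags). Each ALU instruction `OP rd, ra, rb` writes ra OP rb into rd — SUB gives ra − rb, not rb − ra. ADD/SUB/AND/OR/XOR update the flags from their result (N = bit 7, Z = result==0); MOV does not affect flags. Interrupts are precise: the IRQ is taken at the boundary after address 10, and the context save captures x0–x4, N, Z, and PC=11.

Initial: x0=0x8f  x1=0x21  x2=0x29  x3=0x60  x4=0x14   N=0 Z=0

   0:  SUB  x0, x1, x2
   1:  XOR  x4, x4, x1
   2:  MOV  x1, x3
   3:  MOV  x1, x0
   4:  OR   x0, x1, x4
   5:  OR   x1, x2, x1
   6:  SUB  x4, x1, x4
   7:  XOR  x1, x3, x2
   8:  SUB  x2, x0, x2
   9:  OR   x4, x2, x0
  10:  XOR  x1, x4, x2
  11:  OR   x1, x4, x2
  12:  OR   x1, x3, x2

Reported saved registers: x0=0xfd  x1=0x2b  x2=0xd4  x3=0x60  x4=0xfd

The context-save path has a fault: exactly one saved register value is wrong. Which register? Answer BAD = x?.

after  0: x0=0xf8 x1=0x21 x2=0x29 x3=0x60 x4=0x14  N=1 Z=0
after  1: x0=0xf8 x1=0x21 x2=0x29 x3=0x60 x4=0x35  N=0 Z=0
after  2: x0=0xf8 x1=0x60 x2=0x29 x3=0x60 x4=0x35  N=0 Z=0
after  3: x0=0xf8 x1=0xf8 x2=0x29 x3=0x60 x4=0x35  N=0 Z=0
after  4: x0=0xfd x1=0xf8 x2=0x29 x3=0x60 x4=0x35  N=1 Z=0
after  5: x0=0xfd x1=0xf9 x2=0x29 x3=0x60 x4=0x35  N=1 Z=0
after  6: x0=0xfd x1=0xf9 x2=0x29 x3=0x60 x4=0xc4  N=1 Z=0
after  7: x0=0xfd x1=0x49 x2=0x29 x3=0x60 x4=0xc4  N=0 Z=0
after  8: x0=0xfd x1=0x49 x2=0xd4 x3=0x60 x4=0xc4  N=1 Z=0
after  9: x0=0xfd x1=0x49 x2=0xd4 x3=0x60 x4=0xfd  N=1 Z=0
after 10: x0=0xfd x1=0x29 x2=0xd4 x3=0x60 x4=0xfd  N=0 Z=0
-- IRQ taken; context saved, return-PC = 11 --
mismatch: x1: reported 0x2b vs actual 0x29

BAD = x1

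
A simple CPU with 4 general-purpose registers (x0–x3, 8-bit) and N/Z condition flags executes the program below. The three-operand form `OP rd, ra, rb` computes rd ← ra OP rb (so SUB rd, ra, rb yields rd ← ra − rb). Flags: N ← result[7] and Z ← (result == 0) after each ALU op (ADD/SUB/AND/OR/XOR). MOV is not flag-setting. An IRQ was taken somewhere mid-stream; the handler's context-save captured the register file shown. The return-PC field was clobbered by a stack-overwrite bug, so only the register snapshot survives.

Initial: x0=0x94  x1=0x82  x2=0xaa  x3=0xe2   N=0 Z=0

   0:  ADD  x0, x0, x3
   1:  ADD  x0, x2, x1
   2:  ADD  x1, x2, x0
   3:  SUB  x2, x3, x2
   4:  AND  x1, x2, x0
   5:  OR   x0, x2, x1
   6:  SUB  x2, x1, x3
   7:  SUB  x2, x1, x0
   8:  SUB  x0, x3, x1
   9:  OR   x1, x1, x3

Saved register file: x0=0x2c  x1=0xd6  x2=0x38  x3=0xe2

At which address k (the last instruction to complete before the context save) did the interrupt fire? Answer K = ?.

after  0: x0=0x76 x1=0x82 x2=0xaa x3=0xe2  N=0 Z=0
after  1: x0=0x2c x1=0x82 x2=0xaa x3=0xe2  N=0 Z=0
after  2: x0=0x2c x1=0xd6 x2=0xaa x3=0xe2  N=1 Z=0
after  3: x0=0x2c x1=0xd6 x2=0x38 x3=0xe2  N=0 Z=0
-- IRQ taken; context saved, return-PC = 4 --

K = 3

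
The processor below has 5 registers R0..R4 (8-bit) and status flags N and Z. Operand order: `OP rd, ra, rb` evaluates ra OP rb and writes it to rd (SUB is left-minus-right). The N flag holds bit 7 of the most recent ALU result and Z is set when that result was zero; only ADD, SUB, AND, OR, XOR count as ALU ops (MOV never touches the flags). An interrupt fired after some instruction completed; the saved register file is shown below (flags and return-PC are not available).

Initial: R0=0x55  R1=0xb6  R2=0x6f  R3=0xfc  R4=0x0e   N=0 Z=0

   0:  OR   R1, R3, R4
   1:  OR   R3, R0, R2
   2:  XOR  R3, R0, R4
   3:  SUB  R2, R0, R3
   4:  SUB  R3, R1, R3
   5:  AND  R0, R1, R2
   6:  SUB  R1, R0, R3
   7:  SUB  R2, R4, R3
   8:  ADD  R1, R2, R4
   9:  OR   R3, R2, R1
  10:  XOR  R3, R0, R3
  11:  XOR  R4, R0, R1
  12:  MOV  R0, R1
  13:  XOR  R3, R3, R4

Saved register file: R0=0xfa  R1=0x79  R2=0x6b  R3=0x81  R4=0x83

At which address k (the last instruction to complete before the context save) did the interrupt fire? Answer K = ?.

after  0: R0=0x55 R1=0xfe R2=0x6f R3=0xfc R4=0x0e  N=1 Z=0
after  1: R0=0x55 R1=0xfe R2=0x6f R3=0x7f R4=0x0e  N=0 Z=0
after  2: R0=0x55 R1=0xfe R2=0x6f R3=0x5b R4=0x0e  N=0 Z=0
after  3: R0=0x55 R1=0xfe R2=0xfa R3=0x5b R4=0x0e  N=1 Z=0
after  4: R0=0x55 R1=0xfe R2=0xfa R3=0xa3 R4=0x0e  N=1 Z=0
after  5: R0=0xfa R1=0xfe R2=0xfa R3=0xa3 R4=0x0e  N=1 Z=0
after  6: R0=0xfa R1=0x57 R2=0xfa R3=0xa3 R4=0x0e  N=0 Z=0
after  7: R0=0xfa R1=0x57 R2=0x6b R3=0xa3 R4=0x0e  N=0 Z=0
after  8: R0=0xfa R1=0x79 R2=0x6b R3=0xa3 R4=0x0e  N=0 Z=0
after  9: R0=0xfa R1=0x79 R2=0x6b R3=0x7b R4=0x0e  N=0 Z=0
after 10: R0=0xfa R1=0x79 R2=0x6b R3=0x81 R4=0x0e  N=1 Z=0
after 11: R0=0xfa R1=0x79 R2=0x6b R3=0x81 R4=0x83  N=1 Z=0
-- IRQ taken; context saved, return-PC = 12 --

K = 11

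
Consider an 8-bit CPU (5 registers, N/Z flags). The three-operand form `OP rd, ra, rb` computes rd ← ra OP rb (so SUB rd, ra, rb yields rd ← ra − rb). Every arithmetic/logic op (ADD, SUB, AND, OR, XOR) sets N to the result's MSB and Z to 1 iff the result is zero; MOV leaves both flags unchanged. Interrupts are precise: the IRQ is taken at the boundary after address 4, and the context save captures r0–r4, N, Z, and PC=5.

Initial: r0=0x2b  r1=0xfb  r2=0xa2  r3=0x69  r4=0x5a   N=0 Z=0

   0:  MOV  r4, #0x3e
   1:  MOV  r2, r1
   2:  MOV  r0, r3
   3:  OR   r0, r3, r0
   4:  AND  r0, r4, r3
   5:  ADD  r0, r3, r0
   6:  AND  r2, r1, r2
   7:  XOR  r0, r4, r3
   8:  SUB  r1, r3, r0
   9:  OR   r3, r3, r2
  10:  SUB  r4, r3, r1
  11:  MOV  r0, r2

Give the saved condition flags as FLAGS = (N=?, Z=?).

after  0: r0=0x2b r1=0xfb r2=0xa2 r3=0x69 r4=0x3e  N=0 Z=0
after  1: r0=0x2b r1=0xfb r2=0xfb r3=0x69 r4=0x3e  N=0 Z=0
after  2: r0=0x69 r1=0xfb r2=0xfb r3=0x69 r4=0x3e  N=0 Z=0
after  3: r0=0x69 r1=0xfb r2=0xfb r3=0x69 r4=0x3e  N=0 Z=0
after  4: r0=0x28 r1=0xfb r2=0xfb r3=0x69 r4=0x3e  N=0 Z=0
-- IRQ taken; context saved, return-PC = 5 --

FLAGS = (N=0, Z=0)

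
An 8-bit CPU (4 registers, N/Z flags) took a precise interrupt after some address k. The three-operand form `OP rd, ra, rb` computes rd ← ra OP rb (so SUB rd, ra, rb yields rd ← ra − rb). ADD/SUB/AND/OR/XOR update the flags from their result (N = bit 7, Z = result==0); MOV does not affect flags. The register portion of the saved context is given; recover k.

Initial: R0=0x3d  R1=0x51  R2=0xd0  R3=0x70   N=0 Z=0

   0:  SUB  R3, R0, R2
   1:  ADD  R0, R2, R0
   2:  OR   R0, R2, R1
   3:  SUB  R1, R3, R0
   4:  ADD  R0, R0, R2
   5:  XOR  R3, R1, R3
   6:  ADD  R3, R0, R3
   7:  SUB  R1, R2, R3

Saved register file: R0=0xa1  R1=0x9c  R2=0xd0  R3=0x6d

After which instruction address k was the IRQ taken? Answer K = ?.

after  0: R0=0x3d R1=0x51 R2=0xd0 R3=0x6d  N=0 Z=0
after  1: R0=0x0d R1=0x51 R2=0xd0 R3=0x6d  N=0 Z=0
after  2: R0=0xd1 R1=0x51 R2=0xd0 R3=0x6d  N=1 Z=0
after  3: R0=0xd1 R1=0x9c R2=0xd0 R3=0x6d  N=1 Z=0
after  4: R0=0xa1 R1=0x9c R2=0xd0 R3=0x6d  N=1 Z=0
-- IRQ taken; context saved, return-PC = 5 --

K = 4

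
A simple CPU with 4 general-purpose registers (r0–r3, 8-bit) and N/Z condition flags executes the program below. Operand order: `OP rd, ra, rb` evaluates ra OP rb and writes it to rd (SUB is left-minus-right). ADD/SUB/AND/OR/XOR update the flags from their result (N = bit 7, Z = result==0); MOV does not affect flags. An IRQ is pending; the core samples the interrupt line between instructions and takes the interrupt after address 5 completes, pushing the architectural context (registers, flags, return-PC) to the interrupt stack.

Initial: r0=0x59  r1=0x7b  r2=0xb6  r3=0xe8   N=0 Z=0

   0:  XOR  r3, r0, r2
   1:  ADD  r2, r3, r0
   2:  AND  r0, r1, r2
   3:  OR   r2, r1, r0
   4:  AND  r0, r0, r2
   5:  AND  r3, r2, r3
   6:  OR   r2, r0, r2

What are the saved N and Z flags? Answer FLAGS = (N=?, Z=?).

after  0: r0=0x59 r1=0x7b r2=0xb6 r3=0xef  N=1 Z=0
after  1: r0=0x59 r1=0x7b r2=0x48 r3=0xef  N=0 Z=0
after  2: r0=0x48 r1=0x7b r2=0x48 r3=0xef  N=0 Z=0
after  3: r0=0x48 r1=0x7b r2=0x7b r3=0xef  N=0 Z=0
after  4: r0=0x48 r1=0x7b r2=0x7b r3=0xef  N=0 Z=0
after  5: r0=0x48 r1=0x7b r2=0x7b r3=0x6b  N=0 Z=0
-- IRQ taken; context saved, return-PC = 6 --

FLAGS = (N=0, Z=0)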